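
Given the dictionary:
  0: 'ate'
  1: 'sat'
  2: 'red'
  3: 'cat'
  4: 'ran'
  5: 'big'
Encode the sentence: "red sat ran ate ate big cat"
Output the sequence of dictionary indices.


Look up each word in the dictionary:
  'red' -> 2
  'sat' -> 1
  'ran' -> 4
  'ate' -> 0
  'ate' -> 0
  'big' -> 5
  'cat' -> 3

Encoded: [2, 1, 4, 0, 0, 5, 3]


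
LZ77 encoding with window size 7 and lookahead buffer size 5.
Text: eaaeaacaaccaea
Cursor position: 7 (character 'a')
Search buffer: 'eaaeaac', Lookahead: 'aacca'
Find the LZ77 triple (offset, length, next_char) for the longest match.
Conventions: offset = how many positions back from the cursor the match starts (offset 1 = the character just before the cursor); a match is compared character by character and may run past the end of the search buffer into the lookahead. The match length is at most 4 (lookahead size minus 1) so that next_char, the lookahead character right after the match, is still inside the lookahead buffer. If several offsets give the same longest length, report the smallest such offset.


Try each offset into the search buffer:
  offset=1 (pos 6, char 'c'): match length 0
  offset=2 (pos 5, char 'a'): match length 1
  offset=3 (pos 4, char 'a'): match length 3
  offset=4 (pos 3, char 'e'): match length 0
  offset=5 (pos 2, char 'a'): match length 1
  offset=6 (pos 1, char 'a'): match length 2
  offset=7 (pos 0, char 'e'): match length 0
Longest match has length 3 at offset 3.
next_char = character at position 7 + 3 = 10 -> 'c'

Best match: offset=3, length=3 (matching 'aac' starting at position 4)
LZ77 triple: (3, 3, 'c')


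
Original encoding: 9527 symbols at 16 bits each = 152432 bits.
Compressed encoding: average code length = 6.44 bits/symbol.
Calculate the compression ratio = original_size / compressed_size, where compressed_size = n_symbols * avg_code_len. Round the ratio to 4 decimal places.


original_size = n_symbols * orig_bits = 9527 * 16 = 152432 bits
compressed_size = n_symbols * avg_code_len = 9527 * 6.44 = 61353.88 bits
ratio = original_size / compressed_size = 152432 / 61353.88 = 2.4845

Compression ratio = 2.4845


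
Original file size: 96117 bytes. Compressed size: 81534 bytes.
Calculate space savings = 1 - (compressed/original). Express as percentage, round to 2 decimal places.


ratio = compressed/original = 81534/96117 = 0.848279
savings = 1 - ratio = 1 - 0.848279 = 0.151721
as a percentage: 0.151721 * 100 = 15.17%

Space savings = 1 - 81534/96117 = 15.17%


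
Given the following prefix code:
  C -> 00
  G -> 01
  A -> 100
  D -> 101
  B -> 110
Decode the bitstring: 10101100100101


Decoding step by step:
Bits 101 -> D
Bits 01 -> G
Bits 100 -> A
Bits 100 -> A
Bits 101 -> D


Decoded message: DGAAD


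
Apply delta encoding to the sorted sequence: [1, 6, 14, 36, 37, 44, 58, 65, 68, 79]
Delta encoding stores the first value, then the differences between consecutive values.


First value: 1
Deltas:
  6 - 1 = 5
  14 - 6 = 8
  36 - 14 = 22
  37 - 36 = 1
  44 - 37 = 7
  58 - 44 = 14
  65 - 58 = 7
  68 - 65 = 3
  79 - 68 = 11


Delta encoded: [1, 5, 8, 22, 1, 7, 14, 7, 3, 11]


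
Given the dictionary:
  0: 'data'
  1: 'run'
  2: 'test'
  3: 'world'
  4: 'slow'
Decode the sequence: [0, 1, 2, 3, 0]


Look up each index in the dictionary:
  0 -> 'data'
  1 -> 'run'
  2 -> 'test'
  3 -> 'world'
  0 -> 'data'

Decoded: "data run test world data"


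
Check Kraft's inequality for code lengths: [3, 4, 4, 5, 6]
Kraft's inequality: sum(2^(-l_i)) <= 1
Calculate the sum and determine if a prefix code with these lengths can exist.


Sum = 2^(-3) + 2^(-4) + 2^(-4) + 2^(-5) + 2^(-6)
    = 0.125 + 0.0625 + 0.0625 + 0.03125 + 0.015625
    = 19/64 = 0.296875
Since 0.296875 <= 1, Kraft's inequality IS satisfied.
A prefix code with these lengths CAN exist.

Kraft sum = 0.296875. Satisfied.


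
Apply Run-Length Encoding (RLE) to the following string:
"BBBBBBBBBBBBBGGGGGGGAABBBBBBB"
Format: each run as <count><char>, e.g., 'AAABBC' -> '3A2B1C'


Scanning runs left to right:
  i=0: run of 'B' x 13 -> '13B'
  i=13: run of 'G' x 7 -> '7G'
  i=20: run of 'A' x 2 -> '2A'
  i=22: run of 'B' x 7 -> '7B'

RLE = 13B7G2A7B


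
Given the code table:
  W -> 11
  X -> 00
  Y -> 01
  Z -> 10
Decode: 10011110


Decoding:
10 -> Z
01 -> Y
11 -> W
10 -> Z


Result: ZYWZ


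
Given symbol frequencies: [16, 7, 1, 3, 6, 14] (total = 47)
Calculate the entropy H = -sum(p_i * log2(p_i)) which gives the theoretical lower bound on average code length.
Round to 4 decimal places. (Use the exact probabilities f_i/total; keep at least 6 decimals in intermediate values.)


Per-symbol terms -p_i * log2(p_i) with p_i = f_i/47:
  p = 16/47 = 0.340426: log2(p) = -1.554589, -p*log2(p) = 0.529222
  p = 7/47 = 0.148936: log2(p) = -2.747234, -p*log2(p) = 0.409163
  p = 1/47 = 0.021277: log2(p) = -5.554589, -p*log2(p) = 0.118183
  p = 3/47 = 0.063830: log2(p) = -3.969626, -p*log2(p) = 0.253380
  p = 6/47 = 0.127660: log2(p) = -2.969626, -p*log2(p) = 0.379101
  p = 14/47 = 0.297872: log2(p) = -1.747234, -p*log2(p) = 0.520453
H = 0.529222 + 0.409163 + 0.118183 + 0.253380 + 0.379101 + 0.520453 = 2.209502

H = 2.2095 bits/symbol


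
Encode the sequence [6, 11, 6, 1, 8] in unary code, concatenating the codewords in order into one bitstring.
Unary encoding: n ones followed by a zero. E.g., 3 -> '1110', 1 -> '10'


Encode each number as n ones followed by a terminating 0:
  6 -> 1111110 (7 bits)
  11 -> 111111111110 (12 bits)
  6 -> 1111110 (7 bits)
  1 -> 10 (2 bits)
  8 -> 111111110 (9 bits)
Total length = 7 + 12 + 7 + 2 + 9 = 37 bits.

Unary([6, 11, 6, 1, 8]) = 1111110111111111110111111010111111110 (37 bits)


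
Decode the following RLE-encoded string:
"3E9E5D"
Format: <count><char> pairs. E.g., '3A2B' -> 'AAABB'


Expanding each <count><char> pair:
  3E -> 'EEE'
  9E -> 'EEEEEEEEE'
  5D -> 'DDDDD'

Decoded = EEEEEEEEEEEEDDDDD


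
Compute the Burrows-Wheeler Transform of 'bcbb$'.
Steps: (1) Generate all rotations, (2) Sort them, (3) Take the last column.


Rotations (sorted):
  0: $bcbb -> last char: b
  1: b$bcb -> last char: b
  2: bb$bc -> last char: c
  3: bcbb$ -> last char: $
  4: cbb$b -> last char: b


BWT = bbc$b


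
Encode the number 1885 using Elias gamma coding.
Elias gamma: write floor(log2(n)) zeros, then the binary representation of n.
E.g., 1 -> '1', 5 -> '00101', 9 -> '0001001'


num_bits = floor(log2(1885)) + 1 = 11
leading_zeros = num_bits - 1 = 10
binary(1885) = 11101011101

Elias gamma(1885) = '0000000000' + '11101011101' = 000000000011101011101 (21 bits)


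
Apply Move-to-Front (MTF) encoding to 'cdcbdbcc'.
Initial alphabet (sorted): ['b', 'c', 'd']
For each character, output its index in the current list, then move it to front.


MTF encoding:
'c': index 1 in ['b', 'c', 'd'] -> ['c', 'b', 'd']
'd': index 2 in ['c', 'b', 'd'] -> ['d', 'c', 'b']
'c': index 1 in ['d', 'c', 'b'] -> ['c', 'd', 'b']
'b': index 2 in ['c', 'd', 'b'] -> ['b', 'c', 'd']
'd': index 2 in ['b', 'c', 'd'] -> ['d', 'b', 'c']
'b': index 1 in ['d', 'b', 'c'] -> ['b', 'd', 'c']
'c': index 2 in ['b', 'd', 'c'] -> ['c', 'b', 'd']
'c': index 0 in ['c', 'b', 'd'] -> ['c', 'b', 'd']


Output: [1, 2, 1, 2, 2, 1, 2, 0]


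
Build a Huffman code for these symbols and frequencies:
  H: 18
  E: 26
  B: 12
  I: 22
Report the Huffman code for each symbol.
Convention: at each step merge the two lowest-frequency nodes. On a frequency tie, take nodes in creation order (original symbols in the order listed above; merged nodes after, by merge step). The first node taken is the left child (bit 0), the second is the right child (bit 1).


Huffman tree construction:
Step 1: Merge B(12) + H(18) = 30
Step 2: Merge I(22) + E(26) = 48
Step 3: Merge (B+H)(30) + (I+E)(48) = 78
Read each symbol's code off the tree from the root (left child = 0, right child = 1).

Codes:
  H: 01 (length 2)
  E: 11 (length 2)
  B: 00 (length 2)
  I: 10 (length 2)
Average code length: 156/78 = 2.0000 bits/symbol


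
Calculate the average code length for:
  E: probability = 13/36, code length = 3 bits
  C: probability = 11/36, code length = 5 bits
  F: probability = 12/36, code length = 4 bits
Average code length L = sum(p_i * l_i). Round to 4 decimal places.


Weighted contributions p_i * l_i:
  E: (13/36) * 3 = 39/36
  C: (11/36) * 5 = 55/36
  F: (12/36) * 4 = 48/36
Sum = (39 + 55 + 48)/36 = 142/36

L = 142/36 = 3.9444 bits/symbol


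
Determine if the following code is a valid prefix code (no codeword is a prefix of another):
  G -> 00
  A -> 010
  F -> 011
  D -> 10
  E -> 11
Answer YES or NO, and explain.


Checking each pair (does one codeword prefix another?):
  G='00' vs A='010': no prefix
  G='00' vs F='011': no prefix
  G='00' vs D='10': no prefix
  G='00' vs E='11': no prefix
  A='010' vs G='00': no prefix
  A='010' vs F='011': no prefix
  A='010' vs D='10': no prefix
  A='010' vs E='11': no prefix
  F='011' vs G='00': no prefix
  F='011' vs A='010': no prefix
  F='011' vs D='10': no prefix
  F='011' vs E='11': no prefix
  D='10' vs G='00': no prefix
  D='10' vs A='010': no prefix
  D='10' vs F='011': no prefix
  D='10' vs E='11': no prefix
  E='11' vs G='00': no prefix
  E='11' vs A='010': no prefix
  E='11' vs F='011': no prefix
  E='11' vs D='10': no prefix
No violation found over all pairs.

YES -- this is a valid prefix code. No codeword is a prefix of any other codeword.


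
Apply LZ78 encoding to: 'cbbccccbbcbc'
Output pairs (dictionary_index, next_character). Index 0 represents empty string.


LZ78 encoding steps:
Dictionary: {0: ''}
Step 1: w='' (idx 0), next='c' -> output (0, 'c'), add 'c' as idx 1
Step 2: w='' (idx 0), next='b' -> output (0, 'b'), add 'b' as idx 2
Step 3: w='b' (idx 2), next='c' -> output (2, 'c'), add 'bc' as idx 3
Step 4: w='c' (idx 1), next='c' -> output (1, 'c'), add 'cc' as idx 4
Step 5: w='c' (idx 1), next='b' -> output (1, 'b'), add 'cb' as idx 5
Step 6: w='bc' (idx 3), next='b' -> output (3, 'b'), add 'bcb' as idx 6
Step 7: w='c' (idx 1), end of input -> output (1, '')


Encoded: [(0, 'c'), (0, 'b'), (2, 'c'), (1, 'c'), (1, 'b'), (3, 'b'), (1, '')]


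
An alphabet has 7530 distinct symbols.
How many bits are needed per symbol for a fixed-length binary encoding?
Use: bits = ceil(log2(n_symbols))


log2(7530) = 12.8784
Bracket: 2^12 = 4096 < 7530 <= 2^13 = 8192
So ceil(log2(7530)) = 13

bits = ceil(log2(7530)) = ceil(12.8784) = 13 bits


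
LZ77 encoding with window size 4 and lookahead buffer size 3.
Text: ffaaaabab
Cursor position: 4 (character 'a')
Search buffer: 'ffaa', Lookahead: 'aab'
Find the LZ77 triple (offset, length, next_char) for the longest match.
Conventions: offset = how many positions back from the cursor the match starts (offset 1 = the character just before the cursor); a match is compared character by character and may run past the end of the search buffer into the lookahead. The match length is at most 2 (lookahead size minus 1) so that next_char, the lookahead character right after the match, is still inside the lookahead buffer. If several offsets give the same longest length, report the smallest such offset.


Try each offset into the search buffer:
  offset=1 (pos 3, char 'a'): match length 2
  offset=2 (pos 2, char 'a'): match length 2
  offset=3 (pos 1, char 'f'): match length 0
  offset=4 (pos 0, char 'f'): match length 0
Longest match has length 2, found at offsets 1, 2; take the smallest, offset 1.
next_char = character at position 4 + 2 = 6 -> 'b'

Best match: offset=1, length=2 (matching 'aa' starting at position 3)
LZ77 triple: (1, 2, 'b')


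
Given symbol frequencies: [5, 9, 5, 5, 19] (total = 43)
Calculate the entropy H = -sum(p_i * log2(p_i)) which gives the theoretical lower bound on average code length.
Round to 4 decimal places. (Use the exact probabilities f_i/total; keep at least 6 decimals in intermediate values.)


Per-symbol terms -p_i * log2(p_i) with p_i = f_i/43:
  p = 5/43 = 0.116279: log2(p) = -3.104337, -p*log2(p) = 0.360969
  p = 9/43 = 0.209302: log2(p) = -2.256340, -p*log2(p) = 0.472257
  p = 5/43 = 0.116279: log2(p) = -3.104337, -p*log2(p) = 0.360969
  p = 5/43 = 0.116279: log2(p) = -3.104337, -p*log2(p) = 0.360969
  p = 19/43 = 0.441860: log2(p) = -1.178337, -p*log2(p) = 0.520661
H = 0.360969 + 0.472257 + 0.360969 + 0.360969 + 0.520661 = 2.075825

H = 2.0758 bits/symbol


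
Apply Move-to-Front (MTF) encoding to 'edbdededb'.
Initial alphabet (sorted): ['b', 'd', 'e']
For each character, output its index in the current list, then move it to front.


MTF encoding:
'e': index 2 in ['b', 'd', 'e'] -> ['e', 'b', 'd']
'd': index 2 in ['e', 'b', 'd'] -> ['d', 'e', 'b']
'b': index 2 in ['d', 'e', 'b'] -> ['b', 'd', 'e']
'd': index 1 in ['b', 'd', 'e'] -> ['d', 'b', 'e']
'e': index 2 in ['d', 'b', 'e'] -> ['e', 'd', 'b']
'd': index 1 in ['e', 'd', 'b'] -> ['d', 'e', 'b']
'e': index 1 in ['d', 'e', 'b'] -> ['e', 'd', 'b']
'd': index 1 in ['e', 'd', 'b'] -> ['d', 'e', 'b']
'b': index 2 in ['d', 'e', 'b'] -> ['b', 'd', 'e']


Output: [2, 2, 2, 1, 2, 1, 1, 1, 2]


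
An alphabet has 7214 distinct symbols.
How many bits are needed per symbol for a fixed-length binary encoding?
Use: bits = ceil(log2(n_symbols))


log2(7214) = 12.8166
Bracket: 2^12 = 4096 < 7214 <= 2^13 = 8192
So ceil(log2(7214)) = 13

bits = ceil(log2(7214)) = ceil(12.8166) = 13 bits


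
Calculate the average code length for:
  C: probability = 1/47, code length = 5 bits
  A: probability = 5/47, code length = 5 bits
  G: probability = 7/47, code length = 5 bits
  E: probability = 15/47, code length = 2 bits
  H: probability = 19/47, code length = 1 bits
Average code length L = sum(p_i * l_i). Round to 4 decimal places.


Weighted contributions p_i * l_i:
  C: (1/47) * 5 = 5/47
  A: (5/47) * 5 = 25/47
  G: (7/47) * 5 = 35/47
  E: (15/47) * 2 = 30/47
  H: (19/47) * 1 = 19/47
Sum = (5 + 25 + 35 + 30 + 19)/47 = 114/47

L = 114/47 = 2.4255 bits/symbol


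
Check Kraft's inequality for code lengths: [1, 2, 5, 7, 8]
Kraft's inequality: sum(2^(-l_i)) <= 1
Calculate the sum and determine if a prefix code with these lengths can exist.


Sum = 2^(-1) + 2^(-2) + 2^(-5) + 2^(-7) + 2^(-8)
    = 0.5 + 0.25 + 0.03125 + 0.0078125 + 0.00390625
    = 203/256 = 0.79296875
Since 0.79296875 <= 1, Kraft's inequality IS satisfied.
A prefix code with these lengths CAN exist.

Kraft sum = 0.79296875. Satisfied.


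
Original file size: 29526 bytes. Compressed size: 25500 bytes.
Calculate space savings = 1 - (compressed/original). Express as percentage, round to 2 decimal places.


ratio = compressed/original = 25500/29526 = 0.863646
savings = 1 - ratio = 1 - 0.863646 = 0.136354
as a percentage: 0.136354 * 100 = 13.64%

Space savings = 1 - 25500/29526 = 13.64%


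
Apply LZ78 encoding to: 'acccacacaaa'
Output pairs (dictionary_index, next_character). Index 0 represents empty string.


LZ78 encoding steps:
Dictionary: {0: ''}
Step 1: w='' (idx 0), next='a' -> output (0, 'a'), add 'a' as idx 1
Step 2: w='' (idx 0), next='c' -> output (0, 'c'), add 'c' as idx 2
Step 3: w='c' (idx 2), next='c' -> output (2, 'c'), add 'cc' as idx 3
Step 4: w='a' (idx 1), next='c' -> output (1, 'c'), add 'ac' as idx 4
Step 5: w='ac' (idx 4), next='a' -> output (4, 'a'), add 'aca' as idx 5
Step 6: w='a' (idx 1), next='a' -> output (1, 'a'), add 'aa' as idx 6


Encoded: [(0, 'a'), (0, 'c'), (2, 'c'), (1, 'c'), (4, 'a'), (1, 'a')]


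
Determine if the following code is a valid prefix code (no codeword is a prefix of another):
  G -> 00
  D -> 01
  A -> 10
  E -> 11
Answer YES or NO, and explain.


Checking each pair (does one codeword prefix another?):
  G='00' vs D='01': no prefix
  G='00' vs A='10': no prefix
  G='00' vs E='11': no prefix
  D='01' vs G='00': no prefix
  D='01' vs A='10': no prefix
  D='01' vs E='11': no prefix
  A='10' vs G='00': no prefix
  A='10' vs D='01': no prefix
  A='10' vs E='11': no prefix
  E='11' vs G='00': no prefix
  E='11' vs D='01': no prefix
  E='11' vs A='10': no prefix
No violation found over all pairs.

YES -- this is a valid prefix code. No codeword is a prefix of any other codeword.


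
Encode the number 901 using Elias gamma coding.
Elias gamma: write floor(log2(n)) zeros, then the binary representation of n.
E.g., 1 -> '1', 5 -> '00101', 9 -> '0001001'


num_bits = floor(log2(901)) + 1 = 10
leading_zeros = num_bits - 1 = 9
binary(901) = 1110000101

Elias gamma(901) = '000000000' + '1110000101' = 0000000001110000101 (19 bits)


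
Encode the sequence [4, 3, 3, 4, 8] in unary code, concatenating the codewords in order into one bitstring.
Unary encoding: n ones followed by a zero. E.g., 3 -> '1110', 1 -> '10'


Encode each number as n ones followed by a terminating 0:
  4 -> 11110 (5 bits)
  3 -> 1110 (4 bits)
  3 -> 1110 (4 bits)
  4 -> 11110 (5 bits)
  8 -> 111111110 (9 bits)
Total length = 5 + 4 + 4 + 5 + 9 = 27 bits.

Unary([4, 3, 3, 4, 8]) = 111101110111011110111111110 (27 bits)


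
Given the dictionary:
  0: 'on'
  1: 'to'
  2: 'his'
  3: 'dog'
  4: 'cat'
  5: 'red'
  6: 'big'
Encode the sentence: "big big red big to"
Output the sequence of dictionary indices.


Look up each word in the dictionary:
  'big' -> 6
  'big' -> 6
  'red' -> 5
  'big' -> 6
  'to' -> 1

Encoded: [6, 6, 5, 6, 1]


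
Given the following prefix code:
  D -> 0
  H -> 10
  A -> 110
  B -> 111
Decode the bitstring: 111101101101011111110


Decoding step by step:
Bits 111 -> B
Bits 10 -> H
Bits 110 -> A
Bits 110 -> A
Bits 10 -> H
Bits 111 -> B
Bits 111 -> B
Bits 10 -> H


Decoded message: BHAAHBBH


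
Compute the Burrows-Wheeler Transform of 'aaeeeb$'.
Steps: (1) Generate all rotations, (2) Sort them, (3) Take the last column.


Rotations (sorted):
  0: $aaeeeb -> last char: b
  1: aaeeeb$ -> last char: $
  2: aeeeb$a -> last char: a
  3: b$aaeee -> last char: e
  4: eb$aaee -> last char: e
  5: eeb$aae -> last char: e
  6: eeeb$aa -> last char: a


BWT = b$aeeea


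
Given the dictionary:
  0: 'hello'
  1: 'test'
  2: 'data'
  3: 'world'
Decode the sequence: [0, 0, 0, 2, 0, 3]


Look up each index in the dictionary:
  0 -> 'hello'
  0 -> 'hello'
  0 -> 'hello'
  2 -> 'data'
  0 -> 'hello'
  3 -> 'world'

Decoded: "hello hello hello data hello world"


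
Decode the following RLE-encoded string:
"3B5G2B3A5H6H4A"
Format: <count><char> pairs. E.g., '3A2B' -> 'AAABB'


Expanding each <count><char> pair:
  3B -> 'BBB'
  5G -> 'GGGGG'
  2B -> 'BB'
  3A -> 'AAA'
  5H -> 'HHHHH'
  6H -> 'HHHHHH'
  4A -> 'AAAA'

Decoded = BBBGGGGGBBAAAHHHHHHHHHHHAAAA


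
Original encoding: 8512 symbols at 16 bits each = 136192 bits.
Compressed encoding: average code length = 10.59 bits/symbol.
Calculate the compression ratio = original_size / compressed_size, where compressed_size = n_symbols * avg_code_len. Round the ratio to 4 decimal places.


original_size = n_symbols * orig_bits = 8512 * 16 = 136192 bits
compressed_size = n_symbols * avg_code_len = 8512 * 10.59 = 90142.08 bits
ratio = original_size / compressed_size = 136192 / 90142.08 = 1.5109

Compression ratio = 1.5109


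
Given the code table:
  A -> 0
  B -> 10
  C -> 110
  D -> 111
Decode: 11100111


Decoding:
111 -> D
0 -> A
0 -> A
111 -> D


Result: DAAD


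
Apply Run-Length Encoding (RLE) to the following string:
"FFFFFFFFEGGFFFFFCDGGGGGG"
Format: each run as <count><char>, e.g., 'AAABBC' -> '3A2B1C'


Scanning runs left to right:
  i=0: run of 'F' x 8 -> '8F'
  i=8: run of 'E' x 1 -> '1E'
  i=9: run of 'G' x 2 -> '2G'
  i=11: run of 'F' x 5 -> '5F'
  i=16: run of 'C' x 1 -> '1C'
  i=17: run of 'D' x 1 -> '1D'
  i=18: run of 'G' x 6 -> '6G'

RLE = 8F1E2G5F1C1D6G


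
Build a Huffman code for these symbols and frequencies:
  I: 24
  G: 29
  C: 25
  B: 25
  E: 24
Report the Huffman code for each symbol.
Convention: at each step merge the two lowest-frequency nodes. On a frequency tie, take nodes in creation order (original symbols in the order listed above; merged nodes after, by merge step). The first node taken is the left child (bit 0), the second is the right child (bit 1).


Huffman tree construction:
Step 1: Merge I(24) + E(24) = 48
Step 2: Merge C(25) + B(25) = 50
Step 3: Merge G(29) + (I+E)(48) = 77
Step 4: Merge (C+B)(50) + (G+(I+E))(77) = 127
Read each symbol's code off the tree from the root (left child = 0, right child = 1).

Codes:
  I: 110 (length 3)
  G: 10 (length 2)
  C: 00 (length 2)
  B: 01 (length 2)
  E: 111 (length 3)
Average code length: 302/127 = 2.3780 bits/symbol


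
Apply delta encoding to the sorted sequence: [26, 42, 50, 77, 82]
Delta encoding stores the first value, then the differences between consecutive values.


First value: 26
Deltas:
  42 - 26 = 16
  50 - 42 = 8
  77 - 50 = 27
  82 - 77 = 5


Delta encoded: [26, 16, 8, 27, 5]


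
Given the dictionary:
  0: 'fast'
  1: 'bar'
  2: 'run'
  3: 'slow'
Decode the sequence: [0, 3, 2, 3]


Look up each index in the dictionary:
  0 -> 'fast'
  3 -> 'slow'
  2 -> 'run'
  3 -> 'slow'

Decoded: "fast slow run slow"


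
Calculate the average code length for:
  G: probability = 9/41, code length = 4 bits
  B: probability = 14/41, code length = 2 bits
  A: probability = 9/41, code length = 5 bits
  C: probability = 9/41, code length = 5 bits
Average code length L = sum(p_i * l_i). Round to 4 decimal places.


Weighted contributions p_i * l_i:
  G: (9/41) * 4 = 36/41
  B: (14/41) * 2 = 28/41
  A: (9/41) * 5 = 45/41
  C: (9/41) * 5 = 45/41
Sum = (36 + 28 + 45 + 45)/41 = 154/41

L = 154/41 = 3.7561 bits/symbol


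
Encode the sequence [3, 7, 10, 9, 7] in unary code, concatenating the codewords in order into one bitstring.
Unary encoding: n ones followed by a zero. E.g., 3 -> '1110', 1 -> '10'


Encode each number as n ones followed by a terminating 0:
  3 -> 1110 (4 bits)
  7 -> 11111110 (8 bits)
  10 -> 11111111110 (11 bits)
  9 -> 1111111110 (10 bits)
  7 -> 11111110 (8 bits)
Total length = 4 + 8 + 11 + 10 + 8 = 41 bits.

Unary([3, 7, 10, 9, 7]) = 11101111111011111111110111111111011111110 (41 bits)


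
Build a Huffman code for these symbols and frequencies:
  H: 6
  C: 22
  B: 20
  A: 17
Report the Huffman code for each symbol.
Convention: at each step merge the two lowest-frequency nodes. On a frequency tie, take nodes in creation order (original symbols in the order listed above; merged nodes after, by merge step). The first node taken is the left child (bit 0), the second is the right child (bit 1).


Huffman tree construction:
Step 1: Merge H(6) + A(17) = 23
Step 2: Merge B(20) + C(22) = 42
Step 3: Merge (H+A)(23) + (B+C)(42) = 65
Read each symbol's code off the tree from the root (left child = 0, right child = 1).

Codes:
  H: 00 (length 2)
  C: 11 (length 2)
  B: 10 (length 2)
  A: 01 (length 2)
Average code length: 130/65 = 2.0000 bits/symbol


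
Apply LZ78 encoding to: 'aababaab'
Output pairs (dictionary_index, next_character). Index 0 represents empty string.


LZ78 encoding steps:
Dictionary: {0: ''}
Step 1: w='' (idx 0), next='a' -> output (0, 'a'), add 'a' as idx 1
Step 2: w='a' (idx 1), next='b' -> output (1, 'b'), add 'ab' as idx 2
Step 3: w='ab' (idx 2), next='a' -> output (2, 'a'), add 'aba' as idx 3
Step 4: w='ab' (idx 2), end of input -> output (2, '')


Encoded: [(0, 'a'), (1, 'b'), (2, 'a'), (2, '')]


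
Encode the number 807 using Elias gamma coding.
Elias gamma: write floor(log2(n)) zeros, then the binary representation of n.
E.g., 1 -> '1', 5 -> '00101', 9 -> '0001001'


num_bits = floor(log2(807)) + 1 = 10
leading_zeros = num_bits - 1 = 9
binary(807) = 1100100111

Elias gamma(807) = '000000000' + '1100100111' = 0000000001100100111 (19 bits)


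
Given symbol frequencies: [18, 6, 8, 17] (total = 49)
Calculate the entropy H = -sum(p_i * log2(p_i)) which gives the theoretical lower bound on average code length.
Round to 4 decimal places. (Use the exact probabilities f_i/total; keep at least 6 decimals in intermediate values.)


Per-symbol terms -p_i * log2(p_i) with p_i = f_i/49:
  p = 18/49 = 0.367347: log2(p) = -1.444785, -p*log2(p) = 0.530737
  p = 6/49 = 0.122449: log2(p) = -3.029747, -p*log2(p) = 0.370989
  p = 8/49 = 0.163265: log2(p) = -2.614710, -p*log2(p) = 0.426891
  p = 17/49 = 0.346939: log2(p) = -1.527247, -p*log2(p) = 0.529861
H = 0.530737 + 0.370989 + 0.426891 + 0.529861 = 1.858478

H = 1.8585 bits/symbol


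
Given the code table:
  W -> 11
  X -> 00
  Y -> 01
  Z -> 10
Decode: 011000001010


Decoding:
01 -> Y
10 -> Z
00 -> X
00 -> X
10 -> Z
10 -> Z


Result: YZXXZZ


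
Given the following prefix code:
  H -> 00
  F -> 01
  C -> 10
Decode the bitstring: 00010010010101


Decoding step by step:
Bits 00 -> H
Bits 01 -> F
Bits 00 -> H
Bits 10 -> C
Bits 01 -> F
Bits 01 -> F
Bits 01 -> F


Decoded message: HFHCFFF


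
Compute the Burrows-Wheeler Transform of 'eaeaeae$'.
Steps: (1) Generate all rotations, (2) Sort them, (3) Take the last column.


Rotations (sorted):
  0: $eaeaeae -> last char: e
  1: ae$eaeae -> last char: e
  2: aeae$eae -> last char: e
  3: aeaeae$e -> last char: e
  4: e$eaeaea -> last char: a
  5: eae$eaea -> last char: a
  6: eaeae$ea -> last char: a
  7: eaeaeae$ -> last char: $


BWT = eeeeaaa$


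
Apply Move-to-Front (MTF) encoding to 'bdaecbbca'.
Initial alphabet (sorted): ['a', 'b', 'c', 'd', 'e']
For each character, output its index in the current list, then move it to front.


MTF encoding:
'b': index 1 in ['a', 'b', 'c', 'd', 'e'] -> ['b', 'a', 'c', 'd', 'e']
'd': index 3 in ['b', 'a', 'c', 'd', 'e'] -> ['d', 'b', 'a', 'c', 'e']
'a': index 2 in ['d', 'b', 'a', 'c', 'e'] -> ['a', 'd', 'b', 'c', 'e']
'e': index 4 in ['a', 'd', 'b', 'c', 'e'] -> ['e', 'a', 'd', 'b', 'c']
'c': index 4 in ['e', 'a', 'd', 'b', 'c'] -> ['c', 'e', 'a', 'd', 'b']
'b': index 4 in ['c', 'e', 'a', 'd', 'b'] -> ['b', 'c', 'e', 'a', 'd']
'b': index 0 in ['b', 'c', 'e', 'a', 'd'] -> ['b', 'c', 'e', 'a', 'd']
'c': index 1 in ['b', 'c', 'e', 'a', 'd'] -> ['c', 'b', 'e', 'a', 'd']
'a': index 3 in ['c', 'b', 'e', 'a', 'd'] -> ['a', 'c', 'b', 'e', 'd']


Output: [1, 3, 2, 4, 4, 4, 0, 1, 3]


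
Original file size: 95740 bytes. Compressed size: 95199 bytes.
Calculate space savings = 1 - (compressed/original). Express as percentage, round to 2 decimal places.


ratio = compressed/original = 95199/95740 = 0.994349
savings = 1 - ratio = 1 - 0.994349 = 0.005651
as a percentage: 0.005651 * 100 = 0.57%

Space savings = 1 - 95199/95740 = 0.57%


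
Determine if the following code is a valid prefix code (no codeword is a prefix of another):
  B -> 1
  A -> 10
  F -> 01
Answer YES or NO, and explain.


Checking each pair (does one codeword prefix another?):
  B='1' vs A='10': prefix -- VIOLATION

NO -- this is NOT a valid prefix code. B (1) is a prefix of A (10).


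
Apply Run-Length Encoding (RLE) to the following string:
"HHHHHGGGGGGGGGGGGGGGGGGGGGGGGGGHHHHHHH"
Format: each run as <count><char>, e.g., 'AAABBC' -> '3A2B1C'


Scanning runs left to right:
  i=0: run of 'H' x 5 -> '5H'
  i=5: run of 'G' x 26 -> '26G'
  i=31: run of 'H' x 7 -> '7H'

RLE = 5H26G7H


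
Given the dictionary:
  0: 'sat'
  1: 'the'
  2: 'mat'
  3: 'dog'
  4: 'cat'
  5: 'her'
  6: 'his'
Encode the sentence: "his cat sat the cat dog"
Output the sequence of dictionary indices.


Look up each word in the dictionary:
  'his' -> 6
  'cat' -> 4
  'sat' -> 0
  'the' -> 1
  'cat' -> 4
  'dog' -> 3

Encoded: [6, 4, 0, 1, 4, 3]


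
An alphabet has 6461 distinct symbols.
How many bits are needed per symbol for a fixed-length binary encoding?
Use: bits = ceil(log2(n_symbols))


log2(6461) = 12.6575
Bracket: 2^12 = 4096 < 6461 <= 2^13 = 8192
So ceil(log2(6461)) = 13

bits = ceil(log2(6461)) = ceil(12.6575) = 13 bits


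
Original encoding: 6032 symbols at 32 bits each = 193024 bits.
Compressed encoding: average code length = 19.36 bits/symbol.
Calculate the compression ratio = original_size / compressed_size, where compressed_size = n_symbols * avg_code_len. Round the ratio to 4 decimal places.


original_size = n_symbols * orig_bits = 6032 * 32 = 193024 bits
compressed_size = n_symbols * avg_code_len = 6032 * 19.36 = 116779.52 bits
ratio = original_size / compressed_size = 193024 / 116779.52 = 1.6529

Compression ratio = 1.6529


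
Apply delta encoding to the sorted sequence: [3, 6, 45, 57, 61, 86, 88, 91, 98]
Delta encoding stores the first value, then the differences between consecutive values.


First value: 3
Deltas:
  6 - 3 = 3
  45 - 6 = 39
  57 - 45 = 12
  61 - 57 = 4
  86 - 61 = 25
  88 - 86 = 2
  91 - 88 = 3
  98 - 91 = 7


Delta encoded: [3, 3, 39, 12, 4, 25, 2, 3, 7]


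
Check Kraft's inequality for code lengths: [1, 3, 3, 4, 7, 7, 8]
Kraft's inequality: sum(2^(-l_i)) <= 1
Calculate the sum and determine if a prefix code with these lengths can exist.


Sum = 2^(-1) + 2^(-3) + 2^(-3) + 2^(-4) + 2^(-7) + 2^(-7) + 2^(-8)
    = 0.5 + 0.125 + 0.125 + 0.0625 + 0.0078125 + 0.0078125 + 0.00390625
    = 213/256 = 0.83203125
Since 0.83203125 <= 1, Kraft's inequality IS satisfied.
A prefix code with these lengths CAN exist.

Kraft sum = 0.83203125. Satisfied.


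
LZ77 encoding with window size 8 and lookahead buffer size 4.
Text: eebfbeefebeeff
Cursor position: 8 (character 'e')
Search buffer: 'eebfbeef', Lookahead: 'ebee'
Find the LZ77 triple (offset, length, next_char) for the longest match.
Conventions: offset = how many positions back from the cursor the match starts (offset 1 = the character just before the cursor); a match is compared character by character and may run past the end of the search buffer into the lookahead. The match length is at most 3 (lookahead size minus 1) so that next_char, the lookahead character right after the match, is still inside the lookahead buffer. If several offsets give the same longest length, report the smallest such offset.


Try each offset into the search buffer:
  offset=1 (pos 7, char 'f'): match length 0
  offset=2 (pos 6, char 'e'): match length 1
  offset=3 (pos 5, char 'e'): match length 1
  offset=4 (pos 4, char 'b'): match length 0
  offset=5 (pos 3, char 'f'): match length 0
  offset=6 (pos 2, char 'b'): match length 0
  offset=7 (pos 1, char 'e'): match length 2
  offset=8 (pos 0, char 'e'): match length 1
Longest match has length 2 at offset 7.
next_char = character at position 8 + 2 = 10 -> 'e'

Best match: offset=7, length=2 (matching 'eb' starting at position 1)
LZ77 triple: (7, 2, 'e')


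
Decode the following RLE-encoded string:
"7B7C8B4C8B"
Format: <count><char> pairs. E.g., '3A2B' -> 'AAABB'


Expanding each <count><char> pair:
  7B -> 'BBBBBBB'
  7C -> 'CCCCCCC'
  8B -> 'BBBBBBBB'
  4C -> 'CCCC'
  8B -> 'BBBBBBBB'

Decoded = BBBBBBBCCCCCCCBBBBBBBBCCCCBBBBBBBB


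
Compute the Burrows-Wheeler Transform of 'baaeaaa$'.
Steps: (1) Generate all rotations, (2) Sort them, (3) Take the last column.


Rotations (sorted):
  0: $baaeaaa -> last char: a
  1: a$baaeaa -> last char: a
  2: aa$baaea -> last char: a
  3: aaa$baae -> last char: e
  4: aaeaaa$b -> last char: b
  5: aeaaa$ba -> last char: a
  6: baaeaaa$ -> last char: $
  7: eaaa$baa -> last char: a


BWT = aaaeba$a


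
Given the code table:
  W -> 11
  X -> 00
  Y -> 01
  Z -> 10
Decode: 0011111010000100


Decoding:
00 -> X
11 -> W
11 -> W
10 -> Z
10 -> Z
00 -> X
01 -> Y
00 -> X


Result: XWWZZXYX


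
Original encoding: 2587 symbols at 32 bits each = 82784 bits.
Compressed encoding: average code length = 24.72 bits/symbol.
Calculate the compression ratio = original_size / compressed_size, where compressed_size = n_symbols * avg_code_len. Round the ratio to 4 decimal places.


original_size = n_symbols * orig_bits = 2587 * 32 = 82784 bits
compressed_size = n_symbols * avg_code_len = 2587 * 24.72 = 63950.64 bits
ratio = original_size / compressed_size = 82784 / 63950.64 = 1.2945

Compression ratio = 1.2945


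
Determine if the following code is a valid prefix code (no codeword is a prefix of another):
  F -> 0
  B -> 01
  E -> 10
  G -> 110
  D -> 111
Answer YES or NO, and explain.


Checking each pair (does one codeword prefix another?):
  F='0' vs B='01': prefix -- VIOLATION

NO -- this is NOT a valid prefix code. F (0) is a prefix of B (01).


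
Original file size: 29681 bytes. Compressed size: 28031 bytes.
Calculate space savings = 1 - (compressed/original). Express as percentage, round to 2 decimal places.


ratio = compressed/original = 28031/29681 = 0.944409
savings = 1 - ratio = 1 - 0.944409 = 0.055591
as a percentage: 0.055591 * 100 = 5.56%

Space savings = 1 - 28031/29681 = 5.56%


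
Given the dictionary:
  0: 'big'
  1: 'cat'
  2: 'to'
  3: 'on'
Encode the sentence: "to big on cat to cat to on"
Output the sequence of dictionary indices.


Look up each word in the dictionary:
  'to' -> 2
  'big' -> 0
  'on' -> 3
  'cat' -> 1
  'to' -> 2
  'cat' -> 1
  'to' -> 2
  'on' -> 3

Encoded: [2, 0, 3, 1, 2, 1, 2, 3]


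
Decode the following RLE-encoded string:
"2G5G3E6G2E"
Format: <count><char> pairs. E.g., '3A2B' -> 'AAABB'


Expanding each <count><char> pair:
  2G -> 'GG'
  5G -> 'GGGGG'
  3E -> 'EEE'
  6G -> 'GGGGGG'
  2E -> 'EE'

Decoded = GGGGGGGEEEGGGGGGEE


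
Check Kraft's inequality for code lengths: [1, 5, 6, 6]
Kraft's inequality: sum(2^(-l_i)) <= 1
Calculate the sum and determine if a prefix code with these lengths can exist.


Sum = 2^(-1) + 2^(-5) + 2^(-6) + 2^(-6)
    = 0.5 + 0.03125 + 0.015625 + 0.015625
    = 36/64 = 0.5625
Since 0.5625 <= 1, Kraft's inequality IS satisfied.
A prefix code with these lengths CAN exist.

Kraft sum = 0.5625. Satisfied.


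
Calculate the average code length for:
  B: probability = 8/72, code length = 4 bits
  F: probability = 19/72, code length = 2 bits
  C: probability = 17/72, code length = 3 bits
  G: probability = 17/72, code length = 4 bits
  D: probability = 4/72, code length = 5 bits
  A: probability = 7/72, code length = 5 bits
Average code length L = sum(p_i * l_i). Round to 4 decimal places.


Weighted contributions p_i * l_i:
  B: (8/72) * 4 = 32/72
  F: (19/72) * 2 = 38/72
  C: (17/72) * 3 = 51/72
  G: (17/72) * 4 = 68/72
  D: (4/72) * 5 = 20/72
  A: (7/72) * 5 = 35/72
Sum = (32 + 38 + 51 + 68 + 20 + 35)/72 = 244/72

L = 244/72 = 3.3889 bits/symbol


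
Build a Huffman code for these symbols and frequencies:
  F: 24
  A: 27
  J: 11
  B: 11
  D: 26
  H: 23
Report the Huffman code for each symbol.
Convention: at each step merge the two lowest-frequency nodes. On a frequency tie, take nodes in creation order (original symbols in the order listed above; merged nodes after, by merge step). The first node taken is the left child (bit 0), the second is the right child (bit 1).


Huffman tree construction:
Step 1: Merge J(11) + B(11) = 22
Step 2: Merge (J+B)(22) + H(23) = 45
Step 3: Merge F(24) + D(26) = 50
Step 4: Merge A(27) + ((J+B)+H)(45) = 72
Step 5: Merge (F+D)(50) + (A+((J+B)+H))(72) = 122
Read each symbol's code off the tree from the root (left child = 0, right child = 1).

Codes:
  F: 00 (length 2)
  A: 10 (length 2)
  J: 1100 (length 4)
  B: 1101 (length 4)
  D: 01 (length 2)
  H: 111 (length 3)
Average code length: 311/122 = 2.5492 bits/symbol


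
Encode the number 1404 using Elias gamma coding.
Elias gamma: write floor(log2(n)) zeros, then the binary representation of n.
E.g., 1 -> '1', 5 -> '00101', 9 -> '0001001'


num_bits = floor(log2(1404)) + 1 = 11
leading_zeros = num_bits - 1 = 10
binary(1404) = 10101111100

Elias gamma(1404) = '0000000000' + '10101111100' = 000000000010101111100 (21 bits)


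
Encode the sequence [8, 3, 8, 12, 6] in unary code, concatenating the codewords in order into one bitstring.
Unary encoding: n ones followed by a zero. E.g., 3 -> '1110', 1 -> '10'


Encode each number as n ones followed by a terminating 0:
  8 -> 111111110 (9 bits)
  3 -> 1110 (4 bits)
  8 -> 111111110 (9 bits)
  12 -> 1111111111110 (13 bits)
  6 -> 1111110 (7 bits)
Total length = 9 + 4 + 9 + 13 + 7 = 42 bits.

Unary([8, 3, 8, 12, 6]) = 111111110111011111111011111111111101111110 (42 bits)


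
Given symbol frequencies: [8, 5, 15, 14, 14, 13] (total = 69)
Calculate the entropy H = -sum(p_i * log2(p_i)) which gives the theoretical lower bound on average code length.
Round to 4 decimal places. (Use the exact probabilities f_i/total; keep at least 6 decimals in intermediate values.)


Per-symbol terms -p_i * log2(p_i) with p_i = f_i/69:
  p = 8/69 = 0.115942: log2(p) = -3.108524, -p*log2(p) = 0.360409
  p = 5/69 = 0.072464: log2(p) = -3.786596, -p*log2(p) = 0.274391
  p = 15/69 = 0.217391: log2(p) = -2.201634, -p*log2(p) = 0.478616
  p = 14/69 = 0.202899: log2(p) = -2.301170, -p*log2(p) = 0.466904
  p = 14/69 = 0.202899: log2(p) = -2.301170, -p*log2(p) = 0.466904
  p = 13/69 = 0.188406: log2(p) = -2.408085, -p*log2(p) = 0.453697
H = 0.360409 + 0.274391 + 0.478616 + 0.466904 + 0.466904 + 0.453697 = 2.500921

H = 2.5009 bits/symbol


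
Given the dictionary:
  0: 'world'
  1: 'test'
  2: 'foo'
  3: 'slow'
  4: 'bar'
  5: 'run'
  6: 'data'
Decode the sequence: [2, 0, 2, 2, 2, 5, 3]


Look up each index in the dictionary:
  2 -> 'foo'
  0 -> 'world'
  2 -> 'foo'
  2 -> 'foo'
  2 -> 'foo'
  5 -> 'run'
  3 -> 'slow'

Decoded: "foo world foo foo foo run slow"


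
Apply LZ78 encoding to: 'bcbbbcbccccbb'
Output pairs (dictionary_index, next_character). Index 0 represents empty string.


LZ78 encoding steps:
Dictionary: {0: ''}
Step 1: w='' (idx 0), next='b' -> output (0, 'b'), add 'b' as idx 1
Step 2: w='' (idx 0), next='c' -> output (0, 'c'), add 'c' as idx 2
Step 3: w='b' (idx 1), next='b' -> output (1, 'b'), add 'bb' as idx 3
Step 4: w='b' (idx 1), next='c' -> output (1, 'c'), add 'bc' as idx 4
Step 5: w='bc' (idx 4), next='c' -> output (4, 'c'), add 'bcc' as idx 5
Step 6: w='c' (idx 2), next='c' -> output (2, 'c'), add 'cc' as idx 6
Step 7: w='bb' (idx 3), end of input -> output (3, '')


Encoded: [(0, 'b'), (0, 'c'), (1, 'b'), (1, 'c'), (4, 'c'), (2, 'c'), (3, '')]


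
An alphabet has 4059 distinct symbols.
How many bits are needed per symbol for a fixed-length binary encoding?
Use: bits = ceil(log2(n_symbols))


log2(4059) = 11.9869
Bracket: 2^11 = 2048 < 4059 <= 2^12 = 4096
So ceil(log2(4059)) = 12

bits = ceil(log2(4059)) = ceil(11.9869) = 12 bits


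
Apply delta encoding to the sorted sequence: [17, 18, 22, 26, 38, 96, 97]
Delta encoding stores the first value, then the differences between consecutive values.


First value: 17
Deltas:
  18 - 17 = 1
  22 - 18 = 4
  26 - 22 = 4
  38 - 26 = 12
  96 - 38 = 58
  97 - 96 = 1


Delta encoded: [17, 1, 4, 4, 12, 58, 1]


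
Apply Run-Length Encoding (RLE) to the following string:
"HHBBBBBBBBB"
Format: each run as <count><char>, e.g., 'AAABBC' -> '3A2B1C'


Scanning runs left to right:
  i=0: run of 'H' x 2 -> '2H'
  i=2: run of 'B' x 9 -> '9B'

RLE = 2H9B


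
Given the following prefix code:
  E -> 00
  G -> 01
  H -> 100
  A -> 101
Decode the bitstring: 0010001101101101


Decoding step by step:
Bits 00 -> E
Bits 100 -> H
Bits 01 -> G
Bits 101 -> A
Bits 101 -> A
Bits 101 -> A


Decoded message: EHGAAA


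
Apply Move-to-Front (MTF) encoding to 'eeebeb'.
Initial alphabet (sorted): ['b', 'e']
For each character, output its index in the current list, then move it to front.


MTF encoding:
'e': index 1 in ['b', 'e'] -> ['e', 'b']
'e': index 0 in ['e', 'b'] -> ['e', 'b']
'e': index 0 in ['e', 'b'] -> ['e', 'b']
'b': index 1 in ['e', 'b'] -> ['b', 'e']
'e': index 1 in ['b', 'e'] -> ['e', 'b']
'b': index 1 in ['e', 'b'] -> ['b', 'e']


Output: [1, 0, 0, 1, 1, 1]


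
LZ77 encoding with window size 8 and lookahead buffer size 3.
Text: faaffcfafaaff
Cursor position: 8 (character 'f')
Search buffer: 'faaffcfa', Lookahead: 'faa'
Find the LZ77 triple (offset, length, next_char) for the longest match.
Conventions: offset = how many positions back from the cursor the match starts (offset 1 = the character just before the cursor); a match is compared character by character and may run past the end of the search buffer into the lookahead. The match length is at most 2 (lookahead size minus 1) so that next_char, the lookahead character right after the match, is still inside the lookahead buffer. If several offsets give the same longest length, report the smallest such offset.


Try each offset into the search buffer:
  offset=1 (pos 7, char 'a'): match length 0
  offset=2 (pos 6, char 'f'): match length 2
  offset=3 (pos 5, char 'c'): match length 0
  offset=4 (pos 4, char 'f'): match length 1
  offset=5 (pos 3, char 'f'): match length 1
  offset=6 (pos 2, char 'a'): match length 0
  offset=7 (pos 1, char 'a'): match length 0
  offset=8 (pos 0, char 'f'): match length 2
Longest match has length 2, found at offsets 2, 8; take the smallest, offset 2.
next_char = character at position 8 + 2 = 10 -> 'a'

Best match: offset=2, length=2 (matching 'fa' starting at position 6)
LZ77 triple: (2, 2, 'a')
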